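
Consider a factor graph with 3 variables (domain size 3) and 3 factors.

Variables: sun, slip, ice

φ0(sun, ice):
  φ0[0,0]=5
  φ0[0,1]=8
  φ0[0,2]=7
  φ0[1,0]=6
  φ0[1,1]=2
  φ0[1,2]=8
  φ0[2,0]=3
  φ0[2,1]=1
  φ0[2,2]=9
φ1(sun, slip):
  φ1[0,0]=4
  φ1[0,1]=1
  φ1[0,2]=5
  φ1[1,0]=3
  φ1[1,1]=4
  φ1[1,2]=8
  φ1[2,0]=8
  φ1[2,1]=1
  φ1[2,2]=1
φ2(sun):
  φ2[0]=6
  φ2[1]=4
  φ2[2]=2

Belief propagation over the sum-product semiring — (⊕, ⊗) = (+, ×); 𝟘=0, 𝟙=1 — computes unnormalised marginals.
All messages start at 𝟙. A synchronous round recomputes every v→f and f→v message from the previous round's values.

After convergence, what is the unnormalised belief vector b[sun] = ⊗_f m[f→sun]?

init: all messages = 𝟙 over 3 values
r1 m[φ0→sun] = [20, 16, 13]
r1 m[φ0→ice] = [14, 11, 24]
r1 m[φ1→sun] = [10, 15, 10]
r1 m[φ1→slip] = [15, 6, 14]
r1 m[φ2→sun] = [6, 4, 2]
r1 m[sun→φ0] = [1, 1, 1]
r1 m[sun→φ1] = [1, 1, 1]
r1 m[sun→φ2] = [1, 1, 1]
r1 m[slip→φ1] = [1, 1, 1]
r1 m[ice→φ0] = [1, 1, 1]
r2 m[φ0→sun] = [20, 16, 13]
r2 m[φ0→ice] = [14, 11, 24]
r2 m[φ1→sun] = [10, 15, 10]
r2 m[φ1→slip] = [15, 6, 14]
r2 m[φ2→sun] = [6, 4, 2]
r2 m[sun→φ0] = [60, 60, 20]
r2 m[sun→φ1] = [120, 64, 26]
r2 m[sun→φ2] = [200, 240, 130]
r2 m[slip→φ1] = [1, 1, 1]
r2 m[ice→φ0] = [1, 1, 1]
r3 m[φ0→sun] = [20, 16, 13]
r3 m[φ0→ice] = [720, 620, 1080]
r3 m[φ1→sun] = [10, 15, 10]
r3 m[φ1→slip] = [880, 402, 1138]
r3 m[φ2→sun] = [6, 4, 2]
r3 m[sun→φ0] = [60, 60, 20]
r3 m[sun→φ1] = [120, 64, 26]
r3 m[sun→φ2] = [200, 240, 130]
r3 m[slip→φ1] = [1, 1, 1]
r3 m[ice→φ0] = [1, 1, 1]
r4 m[φ0→sun] = [20, 16, 13]
r4 m[φ0→ice] = [720, 620, 1080]
r4 m[φ1→sun] = [10, 15, 10]
r4 m[φ1→slip] = [880, 402, 1138]
r4 m[φ2→sun] = [6, 4, 2]
r4 m[sun→φ0] = [60, 60, 20]
r4 m[sun→φ1] = [120, 64, 26]
r4 m[sun→φ2] = [200, 240, 130]
r4 m[slip→φ1] = [1, 1, 1]
r4 m[ice→φ0] = [1, 1, 1]
fixed point reached at round 4
b[sun] = ⊗ incoming = [1200, 960, 260]

b[sun] = [1200, 960, 260]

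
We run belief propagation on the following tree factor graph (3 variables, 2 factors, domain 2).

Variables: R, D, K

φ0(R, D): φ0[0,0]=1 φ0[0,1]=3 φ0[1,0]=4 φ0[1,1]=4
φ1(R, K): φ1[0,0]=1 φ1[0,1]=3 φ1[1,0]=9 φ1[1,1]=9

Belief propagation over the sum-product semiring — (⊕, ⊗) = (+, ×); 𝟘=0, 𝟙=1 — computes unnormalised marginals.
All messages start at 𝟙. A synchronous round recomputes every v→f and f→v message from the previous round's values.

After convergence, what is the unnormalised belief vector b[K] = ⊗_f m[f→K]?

b[K] = [76, 84]

init: all messages = 𝟙 over 2 values
r1 m[φ0→R] = [4, 8]
r1 m[φ0→D] = [5, 7]
r1 m[φ1→R] = [4, 18]
r1 m[φ1→K] = [10, 12]
r1 m[R→φ0] = [1, 1]
r1 m[R→φ1] = [1, 1]
r1 m[D→φ0] = [1, 1]
r1 m[K→φ1] = [1, 1]
r2 m[φ0→R] = [4, 8]
r2 m[φ0→D] = [5, 7]
r2 m[φ1→R] = [4, 18]
r2 m[φ1→K] = [10, 12]
r2 m[R→φ0] = [4, 18]
r2 m[R→φ1] = [4, 8]
r2 m[D→φ0] = [1, 1]
r2 m[K→φ1] = [1, 1]
r3 m[φ0→R] = [4, 8]
r3 m[φ0→D] = [76, 84]
r3 m[φ1→R] = [4, 18]
r3 m[φ1→K] = [76, 84]
r3 m[R→φ0] = [4, 18]
r3 m[R→φ1] = [4, 8]
r3 m[D→φ0] = [1, 1]
r3 m[K→φ1] = [1, 1]
r4 m[φ0→R] = [4, 8]
r4 m[φ0→D] = [76, 84]
r4 m[φ1→R] = [4, 18]
r4 m[φ1→K] = [76, 84]
r4 m[R→φ0] = [4, 18]
r4 m[R→φ1] = [4, 8]
r4 m[D→φ0] = [1, 1]
r4 m[K→φ1] = [1, 1]
fixed point reached at round 4
b[K] = ⊗ incoming = [76, 84]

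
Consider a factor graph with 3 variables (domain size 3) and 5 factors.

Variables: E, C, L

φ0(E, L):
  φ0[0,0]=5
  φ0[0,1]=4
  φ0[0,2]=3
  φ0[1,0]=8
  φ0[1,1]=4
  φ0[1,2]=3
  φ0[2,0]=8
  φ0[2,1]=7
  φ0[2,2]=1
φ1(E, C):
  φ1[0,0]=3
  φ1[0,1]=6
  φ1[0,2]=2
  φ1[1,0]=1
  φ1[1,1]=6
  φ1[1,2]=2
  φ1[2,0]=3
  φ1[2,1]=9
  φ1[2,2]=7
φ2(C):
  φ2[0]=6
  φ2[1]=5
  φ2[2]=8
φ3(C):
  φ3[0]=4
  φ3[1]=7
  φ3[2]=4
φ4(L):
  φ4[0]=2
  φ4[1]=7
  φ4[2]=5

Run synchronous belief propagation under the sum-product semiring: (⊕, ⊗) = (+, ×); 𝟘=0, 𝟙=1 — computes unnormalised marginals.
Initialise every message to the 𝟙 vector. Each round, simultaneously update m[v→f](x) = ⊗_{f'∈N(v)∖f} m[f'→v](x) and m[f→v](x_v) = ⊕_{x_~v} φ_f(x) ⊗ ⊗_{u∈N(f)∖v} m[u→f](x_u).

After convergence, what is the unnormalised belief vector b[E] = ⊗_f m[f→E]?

b[E] = [18338, 17582, 42770]

init: all messages = 𝟙 over 3 values
r1 m[φ0→E] = [12, 15, 16]
r1 m[φ0→L] = [21, 15, 7]
r1 m[φ1→E] = [11, 9, 19]
r1 m[φ1→C] = [7, 21, 11]
r1 m[φ2→C] = [6, 5, 8]
r1 m[φ3→C] = [4, 7, 4]
r1 m[φ4→L] = [2, 7, 5]
r1 m[E→φ0] = [1, 1, 1]
r1 m[E→φ1] = [1, 1, 1]
r1 m[C→φ1] = [1, 1, 1]
r1 m[C→φ2] = [1, 1, 1]
r1 m[C→φ3] = [1, 1, 1]
r1 m[L→φ0] = [1, 1, 1]
r1 m[L→φ4] = [1, 1, 1]
r2 m[φ0→E] = [12, 15, 16]
r2 m[φ0→L] = [21, 15, 7]
r2 m[φ1→E] = [11, 9, 19]
r2 m[φ1→C] = [7, 21, 11]
r2 m[φ2→C] = [6, 5, 8]
r2 m[φ3→C] = [4, 7, 4]
r2 m[φ4→L] = [2, 7, 5]
r2 m[E→φ0] = [11, 9, 19]
r2 m[E→φ1] = [12, 15, 16]
r2 m[C→φ1] = [24, 35, 32]
r2 m[C→φ2] = [28, 147, 44]
r2 m[C→φ3] = [42, 105, 88]
r2 m[L→φ0] = [2, 7, 5]
r2 m[L→φ4] = [21, 15, 7]
r3 m[φ0→E] = [53, 59, 70]
r3 m[φ0→L] = [279, 213, 79]
r3 m[φ1→E] = [346, 298, 611]
r3 m[φ1→C] = [99, 306, 166]
r3 m[φ2→C] = [6, 5, 8]
r3 m[φ3→C] = [4, 7, 4]
r3 m[φ4→L] = [2, 7, 5]
r3 m[E→φ0] = [11, 9, 19]
r3 m[E→φ1] = [12, 15, 16]
r3 m[C→φ1] = [24, 35, 32]
r3 m[C→φ2] = [28, 147, 44]
r3 m[C→φ3] = [42, 105, 88]
r3 m[L→φ0] = [2, 7, 5]
r3 m[L→φ4] = [21, 15, 7]
r4 m[φ0→E] = [53, 59, 70]
r4 m[φ0→L] = [279, 213, 79]
r4 m[φ1→E] = [346, 298, 611]
r4 m[φ1→C] = [99, 306, 166]
r4 m[φ2→C] = [6, 5, 8]
r4 m[φ3→C] = [4, 7, 4]
r4 m[φ4→L] = [2, 7, 5]
r4 m[E→φ0] = [346, 298, 611]
r4 m[E→φ1] = [53, 59, 70]
r4 m[C→φ1] = [24, 35, 32]
r4 m[C→φ2] = [396, 2142, 664]
r4 m[C→φ3] = [594, 1530, 1328]
r4 m[L→φ0] = [2, 7, 5]
r4 m[L→φ4] = [279, 213, 79]
r5 m[φ0→E] = [53, 59, 70]
r5 m[φ0→L] = [9002, 6853, 2543]
r5 m[φ1→E] = [346, 298, 611]
r5 m[φ1→C] = [428, 1302, 714]
r5 m[φ2→C] = [6, 5, 8]
r5 m[φ3→C] = [4, 7, 4]
r5 m[φ4→L] = [2, 7, 5]
r5 m[E→φ0] = [346, 298, 611]
r5 m[E→φ1] = [53, 59, 70]
r5 m[C→φ1] = [24, 35, 32]
r5 m[C→φ2] = [396, 2142, 664]
r5 m[C→φ3] = [594, 1530, 1328]
r5 m[L→φ0] = [2, 7, 5]
r5 m[L→φ4] = [279, 213, 79]
r6 m[φ0→E] = [53, 59, 70]
r6 m[φ0→L] = [9002, 6853, 2543]
r6 m[φ1→E] = [346, 298, 611]
r6 m[φ1→C] = [428, 1302, 714]
r6 m[φ2→C] = [6, 5, 8]
r6 m[φ3→C] = [4, 7, 4]
r6 m[φ4→L] = [2, 7, 5]
r6 m[E→φ0] = [346, 298, 611]
r6 m[E→φ1] = [53, 59, 70]
r6 m[C→φ1] = [24, 35, 32]
r6 m[C→φ2] = [1712, 9114, 2856]
r6 m[C→φ3] = [2568, 6510, 5712]
r6 m[L→φ0] = [2, 7, 5]
r6 m[L→φ4] = [9002, 6853, 2543]
r7 m[φ0→E] = [53, 59, 70]
r7 m[φ0→L] = [9002, 6853, 2543]
r7 m[φ1→E] = [346, 298, 611]
r7 m[φ1→C] = [428, 1302, 714]
r7 m[φ2→C] = [6, 5, 8]
r7 m[φ3→C] = [4, 7, 4]
r7 m[φ4→L] = [2, 7, 5]
r7 m[E→φ0] = [346, 298, 611]
r7 m[E→φ1] = [53, 59, 70]
r7 m[C→φ1] = [24, 35, 32]
r7 m[C→φ2] = [1712, 9114, 2856]
r7 m[C→φ3] = [2568, 6510, 5712]
r7 m[L→φ0] = [2, 7, 5]
r7 m[L→φ4] = [9002, 6853, 2543]
fixed point reached at round 7
b[E] = ⊗ incoming = [18338, 17582, 42770]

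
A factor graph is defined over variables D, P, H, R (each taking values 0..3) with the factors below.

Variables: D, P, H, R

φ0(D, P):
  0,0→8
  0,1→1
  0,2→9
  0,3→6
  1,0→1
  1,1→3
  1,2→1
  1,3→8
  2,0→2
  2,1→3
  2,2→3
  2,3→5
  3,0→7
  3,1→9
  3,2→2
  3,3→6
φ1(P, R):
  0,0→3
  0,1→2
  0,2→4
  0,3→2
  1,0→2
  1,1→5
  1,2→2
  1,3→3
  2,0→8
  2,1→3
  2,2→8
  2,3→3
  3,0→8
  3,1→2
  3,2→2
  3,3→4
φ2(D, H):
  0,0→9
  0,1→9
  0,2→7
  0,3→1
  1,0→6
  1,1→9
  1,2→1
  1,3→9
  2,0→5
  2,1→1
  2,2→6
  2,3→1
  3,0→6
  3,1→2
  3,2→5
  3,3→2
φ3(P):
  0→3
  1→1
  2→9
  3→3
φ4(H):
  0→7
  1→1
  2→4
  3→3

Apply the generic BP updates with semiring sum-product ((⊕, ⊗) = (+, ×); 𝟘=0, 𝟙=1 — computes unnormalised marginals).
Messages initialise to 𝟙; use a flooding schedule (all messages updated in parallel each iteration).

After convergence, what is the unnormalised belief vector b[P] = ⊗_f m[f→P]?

b[P] = [50226, 14016, 264924, 96432]

init: all messages = 𝟙 over 4 values
r1 m[φ0→D] = [24, 13, 13, 24]
r1 m[φ0→P] = [18, 16, 15, 25]
r1 m[φ1→P] = [11, 12, 22, 16]
r1 m[φ1→R] = [21, 12, 16, 12]
r1 m[φ2→D] = [26, 25, 13, 15]
r1 m[φ2→H] = [26, 21, 19, 13]
r1 m[φ3→P] = [3, 1, 9, 3]
r1 m[φ4→H] = [7, 1, 4, 3]
r1 m[D→φ0] = [1, 1, 1, 1]
r1 m[D→φ2] = [1, 1, 1, 1]
r1 m[P→φ0] = [1, 1, 1, 1]
r1 m[P→φ1] = [1, 1, 1, 1]
r1 m[P→φ3] = [1, 1, 1, 1]
r1 m[H→φ2] = [1, 1, 1, 1]
r1 m[H→φ4] = [1, 1, 1, 1]
r1 m[R→φ1] = [1, 1, 1, 1]
r2 m[φ0→D] = [24, 13, 13, 24]
r2 m[φ0→P] = [18, 16, 15, 25]
r2 m[φ1→P] = [11, 12, 22, 16]
r2 m[φ1→R] = [21, 12, 16, 12]
r2 m[φ2→D] = [26, 25, 13, 15]
r2 m[φ2→H] = [26, 21, 19, 13]
r2 m[φ3→P] = [3, 1, 9, 3]
r2 m[φ4→H] = [7, 1, 4, 3]
r2 m[D→φ0] = [26, 25, 13, 15]
r2 m[D→φ2] = [24, 13, 13, 24]
r2 m[P→φ0] = [33, 12, 198, 48]
r2 m[P→φ1] = [54, 16, 135, 75]
r2 m[P→φ3] = [198, 192, 330, 400]
r2 m[H→φ2] = [7, 1, 4, 3]
r2 m[H→φ4] = [26, 21, 19, 13]
r2 m[R→φ1] = [1, 1, 1, 1]
r3 m[φ0→D] = [2346, 651, 936, 1023]
r3 m[φ0→P] = [364, 275, 328, 511]
r3 m[φ1→P] = [11, 12, 22, 16]
r3 m[φ1→R] = [1874, 743, 1478, 861]
r3 m[φ2→D] = [103, 82, 63, 70]
r3 m[φ2→H] = [503, 394, 379, 202]
r3 m[φ3→P] = [3, 1, 9, 3]
r3 m[φ4→H] = [7, 1, 4, 3]
r3 m[D→φ0] = [26, 25, 13, 15]
r3 m[D→φ2] = [24, 13, 13, 24]
r3 m[P→φ0] = [33, 12, 198, 48]
r3 m[P→φ1] = [54, 16, 135, 75]
r3 m[P→φ3] = [198, 192, 330, 400]
r3 m[H→φ2] = [7, 1, 4, 3]
r3 m[H→φ4] = [26, 21, 19, 13]
r3 m[R→φ1] = [1, 1, 1, 1]
r4 m[φ0→D] = [2346, 651, 936, 1023]
r4 m[φ0→P] = [364, 275, 328, 511]
r4 m[φ1→P] = [11, 12, 22, 16]
r4 m[φ1→R] = [1874, 743, 1478, 861]
r4 m[φ2→D] = [103, 82, 63, 70]
r4 m[φ2→H] = [503, 394, 379, 202]
r4 m[φ3→P] = [3, 1, 9, 3]
r4 m[φ4→H] = [7, 1, 4, 3]
r4 m[D→φ0] = [103, 82, 63, 70]
r4 m[D→φ2] = [2346, 651, 936, 1023]
r4 m[P→φ0] = [33, 12, 198, 48]
r4 m[P→φ1] = [1092, 275, 2952, 1533]
r4 m[P→φ3] = [4004, 3300, 7216, 8176]
r4 m[H→φ2] = [7, 1, 4, 3]
r4 m[H→φ4] = [503, 394, 379, 202]
r4 m[R→φ1] = [1, 1, 1, 1]
r5 m[φ0→D] = [2346, 651, 936, 1023]
r5 m[φ0→P] = [1522, 1168, 1338, 2009]
r5 m[φ1→P] = [11, 12, 22, 16]
r5 m[φ1→R] = [39706, 15481, 31600, 17997]
r5 m[φ2→D] = [103, 82, 63, 70]
r5 m[φ2→H] = [35838, 29955, 27804, 11187]
r5 m[φ3→P] = [3, 1, 9, 3]
r5 m[φ4→H] = [7, 1, 4, 3]
r5 m[D→φ0] = [103, 82, 63, 70]
r5 m[D→φ2] = [2346, 651, 936, 1023]
r5 m[P→φ0] = [33, 12, 198, 48]
r5 m[P→φ1] = [1092, 275, 2952, 1533]
r5 m[P→φ3] = [4004, 3300, 7216, 8176]
r5 m[H→φ2] = [7, 1, 4, 3]
r5 m[H→φ4] = [503, 394, 379, 202]
r5 m[R→φ1] = [1, 1, 1, 1]
r6 m[φ0→D] = [2346, 651, 936, 1023]
r6 m[φ0→P] = [1522, 1168, 1338, 2009]
r6 m[φ1→P] = [11, 12, 22, 16]
r6 m[φ1→R] = [39706, 15481, 31600, 17997]
r6 m[φ2→D] = [103, 82, 63, 70]
r6 m[φ2→H] = [35838, 29955, 27804, 11187]
r6 m[φ3→P] = [3, 1, 9, 3]
r6 m[φ4→H] = [7, 1, 4, 3]
r6 m[D→φ0] = [103, 82, 63, 70]
r6 m[D→φ2] = [2346, 651, 936, 1023]
r6 m[P→φ0] = [33, 12, 198, 48]
r6 m[P→φ1] = [4566, 1168, 12042, 6027]
r6 m[P→φ3] = [16742, 14016, 29436, 32144]
r6 m[H→φ2] = [7, 1, 4, 3]
r6 m[H→φ4] = [35838, 29955, 27804, 11187]
r6 m[R→φ1] = [1, 1, 1, 1]
r7 m[φ0→D] = [2346, 651, 936, 1023]
r7 m[φ0→P] = [1522, 1168, 1338, 2009]
r7 m[φ1→P] = [11, 12, 22, 16]
r7 m[φ1→R] = [160586, 63152, 128990, 72870]
r7 m[φ2→D] = [103, 82, 63, 70]
r7 m[φ2→H] = [35838, 29955, 27804, 11187]
r7 m[φ3→P] = [3, 1, 9, 3]
r7 m[φ4→H] = [7, 1, 4, 3]
r7 m[D→φ0] = [103, 82, 63, 70]
r7 m[D→φ2] = [2346, 651, 936, 1023]
r7 m[P→φ0] = [33, 12, 198, 48]
r7 m[P→φ1] = [4566, 1168, 12042, 6027]
r7 m[P→φ3] = [16742, 14016, 29436, 32144]
r7 m[H→φ2] = [7, 1, 4, 3]
r7 m[H→φ4] = [35838, 29955, 27804, 11187]
r7 m[R→φ1] = [1, 1, 1, 1]
r8 m[φ0→D] = [2346, 651, 936, 1023]
r8 m[φ0→P] = [1522, 1168, 1338, 2009]
r8 m[φ1→P] = [11, 12, 22, 16]
r8 m[φ1→R] = [160586, 63152, 128990, 72870]
r8 m[φ2→D] = [103, 82, 63, 70]
r8 m[φ2→H] = [35838, 29955, 27804, 11187]
r8 m[φ3→P] = [3, 1, 9, 3]
r8 m[φ4→H] = [7, 1, 4, 3]
r8 m[D→φ0] = [103, 82, 63, 70]
r8 m[D→φ2] = [2346, 651, 936, 1023]
r8 m[P→φ0] = [33, 12, 198, 48]
r8 m[P→φ1] = [4566, 1168, 12042, 6027]
r8 m[P→φ3] = [16742, 14016, 29436, 32144]
r8 m[H→φ2] = [7, 1, 4, 3]
r8 m[H→φ4] = [35838, 29955, 27804, 11187]
r8 m[R→φ1] = [1, 1, 1, 1]
fixed point reached at round 8
b[P] = ⊗ incoming = [50226, 14016, 264924, 96432]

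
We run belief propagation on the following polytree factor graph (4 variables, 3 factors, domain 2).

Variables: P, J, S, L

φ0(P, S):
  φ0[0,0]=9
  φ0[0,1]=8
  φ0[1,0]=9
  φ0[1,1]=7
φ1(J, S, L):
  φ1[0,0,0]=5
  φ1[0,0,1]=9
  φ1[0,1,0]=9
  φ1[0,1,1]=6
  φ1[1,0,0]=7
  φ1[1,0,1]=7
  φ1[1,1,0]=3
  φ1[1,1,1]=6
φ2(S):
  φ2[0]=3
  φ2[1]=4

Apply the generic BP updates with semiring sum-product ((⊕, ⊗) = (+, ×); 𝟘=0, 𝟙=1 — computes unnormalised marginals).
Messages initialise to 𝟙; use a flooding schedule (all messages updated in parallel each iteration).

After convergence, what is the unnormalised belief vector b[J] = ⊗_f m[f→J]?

b[J] = [1656, 1296]

init: all messages = 𝟙 over 2 values
r1 m[φ0→P] = [17, 16]
r1 m[φ0→S] = [18, 15]
r1 m[φ1→J] = [29, 23]
r1 m[φ1→S] = [28, 24]
r1 m[φ1→L] = [24, 28]
r1 m[φ2→S] = [3, 4]
r1 m[P→φ0] = [1, 1]
r1 m[J→φ1] = [1, 1]
r1 m[S→φ0] = [1, 1]
r1 m[S→φ1] = [1, 1]
r1 m[S→φ2] = [1, 1]
r1 m[L→φ1] = [1, 1]
r2 m[φ0→P] = [17, 16]
r2 m[φ0→S] = [18, 15]
r2 m[φ1→J] = [29, 23]
r2 m[φ1→S] = [28, 24]
r2 m[φ1→L] = [24, 28]
r2 m[φ2→S] = [3, 4]
r2 m[P→φ0] = [1, 1]
r2 m[J→φ1] = [1, 1]
r2 m[S→φ0] = [84, 96]
r2 m[S→φ1] = [54, 60]
r2 m[S→φ2] = [504, 360]
r2 m[L→φ1] = [1, 1]
r3 m[φ0→P] = [1524, 1428]
r3 m[φ0→S] = [18, 15]
r3 m[φ1→J] = [1656, 1296]
r3 m[φ1→S] = [28, 24]
r3 m[φ1→L] = [1368, 1584]
r3 m[φ2→S] = [3, 4]
r3 m[P→φ0] = [1, 1]
r3 m[J→φ1] = [1, 1]
r3 m[S→φ0] = [84, 96]
r3 m[S→φ1] = [54, 60]
r3 m[S→φ2] = [504, 360]
r3 m[L→φ1] = [1, 1]
r4 m[φ0→P] = [1524, 1428]
r4 m[φ0→S] = [18, 15]
r4 m[φ1→J] = [1656, 1296]
r4 m[φ1→S] = [28, 24]
r4 m[φ1→L] = [1368, 1584]
r4 m[φ2→S] = [3, 4]
r4 m[P→φ0] = [1, 1]
r4 m[J→φ1] = [1, 1]
r4 m[S→φ0] = [84, 96]
r4 m[S→φ1] = [54, 60]
r4 m[S→φ2] = [504, 360]
r4 m[L→φ1] = [1, 1]
fixed point reached at round 4
b[J] = ⊗ incoming = [1656, 1296]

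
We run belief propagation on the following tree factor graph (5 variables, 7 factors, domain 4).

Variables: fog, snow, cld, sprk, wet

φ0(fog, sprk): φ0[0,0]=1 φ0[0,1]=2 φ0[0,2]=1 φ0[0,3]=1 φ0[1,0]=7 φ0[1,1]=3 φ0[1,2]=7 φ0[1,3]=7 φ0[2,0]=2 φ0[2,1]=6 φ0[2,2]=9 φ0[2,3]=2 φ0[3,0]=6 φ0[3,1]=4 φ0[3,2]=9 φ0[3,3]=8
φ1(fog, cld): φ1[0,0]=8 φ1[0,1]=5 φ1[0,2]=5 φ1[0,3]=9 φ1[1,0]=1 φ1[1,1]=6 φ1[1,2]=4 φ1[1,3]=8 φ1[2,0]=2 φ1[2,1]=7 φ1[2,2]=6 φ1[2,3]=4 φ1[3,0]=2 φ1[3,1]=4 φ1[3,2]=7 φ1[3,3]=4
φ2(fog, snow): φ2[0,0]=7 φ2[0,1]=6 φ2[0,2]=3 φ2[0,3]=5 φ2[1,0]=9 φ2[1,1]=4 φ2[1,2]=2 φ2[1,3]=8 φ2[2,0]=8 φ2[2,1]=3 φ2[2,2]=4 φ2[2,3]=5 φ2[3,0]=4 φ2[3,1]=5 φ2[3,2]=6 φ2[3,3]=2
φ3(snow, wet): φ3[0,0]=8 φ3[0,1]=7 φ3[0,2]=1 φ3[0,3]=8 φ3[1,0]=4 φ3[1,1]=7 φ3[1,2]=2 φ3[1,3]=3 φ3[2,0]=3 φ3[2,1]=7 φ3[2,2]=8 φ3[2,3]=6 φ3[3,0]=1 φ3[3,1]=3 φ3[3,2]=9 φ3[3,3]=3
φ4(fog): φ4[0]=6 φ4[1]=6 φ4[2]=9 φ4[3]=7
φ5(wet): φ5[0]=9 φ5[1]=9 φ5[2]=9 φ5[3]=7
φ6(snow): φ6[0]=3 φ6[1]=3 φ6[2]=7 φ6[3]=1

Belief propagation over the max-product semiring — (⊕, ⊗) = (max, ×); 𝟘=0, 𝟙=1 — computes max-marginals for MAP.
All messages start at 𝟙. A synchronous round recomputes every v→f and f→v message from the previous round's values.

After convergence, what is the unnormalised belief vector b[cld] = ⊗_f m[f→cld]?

init: all messages = 𝟙 over 4 values
r1 m[φ0→fog] = [2, 7, 9, 9]
r1 m[φ0→sprk] = [7, 6, 9, 8]
r1 m[φ1→fog] = [9, 8, 7, 7]
r1 m[φ1→cld] = [8, 7, 7, 9]
r1 m[φ2→fog] = [7, 9, 8, 6]
r1 m[φ2→snow] = [9, 6, 6, 8]
r1 m[φ3→snow] = [8, 7, 8, 9]
r1 m[φ3→wet] = [8, 7, 9, 8]
r1 m[φ4→fog] = [6, 6, 9, 7]
r1 m[φ5→wet] = [9, 9, 9, 7]
r1 m[φ6→snow] = [3, 3, 7, 1]
r1 m[fog→φ0] = [1, 1, 1, 1]
r1 m[fog→φ1] = [1, 1, 1, 1]
r1 m[fog→φ2] = [1, 1, 1, 1]
r1 m[fog→φ4] = [1, 1, 1, 1]
r1 m[snow→φ2] = [1, 1, 1, 1]
r1 m[snow→φ3] = [1, 1, 1, 1]
r1 m[snow→φ6] = [1, 1, 1, 1]
r1 m[cld→φ1] = [1, 1, 1, 1]
r1 m[sprk→φ0] = [1, 1, 1, 1]
r1 m[wet→φ3] = [1, 1, 1, 1]
r1 m[wet→φ5] = [1, 1, 1, 1]
r2 m[φ0→fog] = [2, 7, 9, 9]
r2 m[φ0→sprk] = [7, 6, 9, 8]
r2 m[φ1→fog] = [9, 8, 7, 7]
r2 m[φ1→cld] = [8, 7, 7, 9]
r2 m[φ2→fog] = [7, 9, 8, 6]
r2 m[φ2→snow] = [9, 6, 6, 8]
r2 m[φ3→snow] = [8, 7, 8, 9]
r2 m[φ3→wet] = [8, 7, 9, 8]
r2 m[φ4→fog] = [6, 6, 9, 7]
r2 m[φ5→wet] = [9, 9, 9, 7]
r2 m[φ6→snow] = [3, 3, 7, 1]
r2 m[fog→φ0] = [378, 432, 504, 294]
r2 m[fog→φ1] = [84, 378, 648, 378]
r2 m[fog→φ2] = [108, 336, 567, 441]
r2 m[fog→φ4] = [126, 504, 504, 378]
r2 m[snow→φ2] = [24, 21, 56, 9]
r2 m[snow→φ3] = [27, 18, 42, 8]
r2 m[snow→φ6] = [72, 42, 48, 72]
r2 m[cld→φ1] = [1, 1, 1, 1]
r2 m[sprk→φ0] = [1, 1, 1, 1]
r2 m[wet→φ3] = [9, 9, 9, 7]
r2 m[wet→φ5] = [8, 7, 9, 8]
r3 m[φ0→fog] = [2, 7, 9, 9]
r3 m[φ0→sprk] = [3024, 3024, 4536, 3024]
r3 m[φ1→fog] = [9, 8, 7, 7]
r3 m[φ1→cld] = [1296, 4536, 3888, 3024]
r3 m[φ2→fog] = [168, 216, 224, 336]
r3 m[φ2→snow] = [4536, 2205, 2646, 2835]
r3 m[φ3→snow] = [72, 63, 72, 81]
r3 m[φ3→wet] = [216, 294, 336, 252]
r3 m[φ4→fog] = [6, 6, 9, 7]
r3 m[φ5→wet] = [9, 9, 9, 7]
r3 m[φ6→snow] = [3, 3, 7, 1]
r3 m[fog→φ0] = [378, 432, 504, 294]
r3 m[fog→φ1] = [84, 378, 648, 378]
r3 m[fog→φ2] = [108, 336, 567, 441]
r3 m[fog→φ4] = [126, 504, 504, 378]
r3 m[snow→φ2] = [24, 21, 56, 9]
r3 m[snow→φ3] = [27, 18, 42, 8]
r3 m[snow→φ6] = [72, 42, 48, 72]
r3 m[cld→φ1] = [1, 1, 1, 1]
r3 m[sprk→φ0] = [1, 1, 1, 1]
r3 m[wet→φ3] = [9, 9, 9, 7]
r3 m[wet→φ5] = [8, 7, 9, 8]
r4 m[φ0→fog] = [2, 7, 9, 9]
r4 m[φ0→sprk] = [3024, 3024, 4536, 3024]
r4 m[φ1→fog] = [9, 8, 7, 7]
r4 m[φ1→cld] = [1296, 4536, 3888, 3024]
r4 m[φ2→fog] = [168, 216, 224, 336]
r4 m[φ2→snow] = [4536, 2205, 2646, 2835]
r4 m[φ3→snow] = [72, 63, 72, 81]
r4 m[φ3→wet] = [216, 294, 336, 252]
r4 m[φ4→fog] = [6, 6, 9, 7]
r4 m[φ5→wet] = [9, 9, 9, 7]
r4 m[φ6→snow] = [3, 3, 7, 1]
r4 m[fog→φ0] = [9072, 10368, 14112, 16464]
r4 m[fog→φ1] = [2016, 9072, 18144, 21168]
r4 m[fog→φ2] = [108, 336, 567, 441]
r4 m[fog→φ4] = [3024, 12096, 14112, 21168]
r4 m[snow→φ2] = [216, 189, 504, 81]
r4 m[snow→φ3] = [13608, 6615, 18522, 2835]
r4 m[snow→φ6] = [326592, 138915, 190512, 229635]
r4 m[cld→φ1] = [1, 1, 1, 1]
r4 m[sprk→φ0] = [1, 1, 1, 1]
r4 m[wet→φ3] = [9, 9, 9, 7]
r4 m[wet→φ5] = [216, 294, 336, 252]
r5 m[φ0→fog] = [2, 7, 9, 9]
r5 m[φ0→sprk] = [98784, 84672, 148176, 131712]
r5 m[φ1→fog] = [9, 8, 7, 7]
r5 m[φ1→cld] = [42336, 127008, 148176, 84672]
r5 m[φ2→fog] = [1512, 1944, 2016, 3024]
r5 m[φ2→snow] = [4536, 2205, 2646, 2835]
r5 m[φ3→snow] = [72, 63, 72, 81]
r5 m[φ3→wet] = [108864, 129654, 148176, 111132]
r5 m[φ4→fog] = [6, 6, 9, 7]
r5 m[φ5→wet] = [9, 9, 9, 7]
r5 m[φ6→snow] = [3, 3, 7, 1]
r5 m[fog→φ0] = [9072, 10368, 14112, 16464]
r5 m[fog→φ1] = [2016, 9072, 18144, 21168]
r5 m[fog→φ2] = [108, 336, 567, 441]
r5 m[fog→φ4] = [3024, 12096, 14112, 21168]
r5 m[snow→φ2] = [216, 189, 504, 81]
r5 m[snow→φ3] = [13608, 6615, 18522, 2835]
r5 m[snow→φ6] = [326592, 138915, 190512, 229635]
r5 m[cld→φ1] = [1, 1, 1, 1]
r5 m[sprk→φ0] = [1, 1, 1, 1]
r5 m[wet→φ3] = [9, 9, 9, 7]
r5 m[wet→φ5] = [216, 294, 336, 252]
r6 m[φ0→fog] = [2, 7, 9, 9]
r6 m[φ0→sprk] = [98784, 84672, 148176, 131712]
r6 m[φ1→fog] = [9, 8, 7, 7]
r6 m[φ1→cld] = [42336, 127008, 148176, 84672]
r6 m[φ2→fog] = [1512, 1944, 2016, 3024]
r6 m[φ2→snow] = [4536, 2205, 2646, 2835]
r6 m[φ3→snow] = [72, 63, 72, 81]
r6 m[φ3→wet] = [108864, 129654, 148176, 111132]
r6 m[φ4→fog] = [6, 6, 9, 7]
r6 m[φ5→wet] = [9, 9, 9, 7]
r6 m[φ6→snow] = [3, 3, 7, 1]
r6 m[fog→φ0] = [81648, 93312, 127008, 148176]
r6 m[fog→φ1] = [18144, 81648, 163296, 190512]
r6 m[fog→φ2] = [108, 336, 567, 441]
r6 m[fog→φ4] = [27216, 108864, 127008, 190512]
r6 m[snow→φ2] = [216, 189, 504, 81]
r6 m[snow→φ3] = [13608, 6615, 18522, 2835]
r6 m[snow→φ6] = [326592, 138915, 190512, 229635]
r6 m[cld→φ1] = [1, 1, 1, 1]
r6 m[sprk→φ0] = [1, 1, 1, 1]
r6 m[wet→φ3] = [9, 9, 9, 7]
r6 m[wet→φ5] = [108864, 129654, 148176, 111132]
r7 m[φ0→fog] = [2, 7, 9, 9]
r7 m[φ0→sprk] = [889056, 762048, 1333584, 1185408]
r7 m[φ1→fog] = [9, 8, 7, 7]
r7 m[φ1→cld] = [381024, 1143072, 1333584, 762048]
r7 m[φ2→fog] = [1512, 1944, 2016, 3024]
r7 m[φ2→snow] = [4536, 2205, 2646, 2835]
r7 m[φ3→snow] = [72, 63, 72, 81]
r7 m[φ3→wet] = [108864, 129654, 148176, 111132]
r7 m[φ4→fog] = [6, 6, 9, 7]
r7 m[φ5→wet] = [9, 9, 9, 7]
r7 m[φ6→snow] = [3, 3, 7, 1]
r7 m[fog→φ0] = [81648, 93312, 127008, 148176]
r7 m[fog→φ1] = [18144, 81648, 163296, 190512]
r7 m[fog→φ2] = [108, 336, 567, 441]
r7 m[fog→φ4] = [27216, 108864, 127008, 190512]
r7 m[snow→φ2] = [216, 189, 504, 81]
r7 m[snow→φ3] = [13608, 6615, 18522, 2835]
r7 m[snow→φ6] = [326592, 138915, 190512, 229635]
r7 m[cld→φ1] = [1, 1, 1, 1]
r7 m[sprk→φ0] = [1, 1, 1, 1]
r7 m[wet→φ3] = [9, 9, 9, 7]
r7 m[wet→φ5] = [108864, 129654, 148176, 111132]
r8 m[φ0→fog] = [2, 7, 9, 9]
r8 m[φ0→sprk] = [889056, 762048, 1333584, 1185408]
r8 m[φ1→fog] = [9, 8, 7, 7]
r8 m[φ1→cld] = [381024, 1143072, 1333584, 762048]
r8 m[φ2→fog] = [1512, 1944, 2016, 3024]
r8 m[φ2→snow] = [4536, 2205, 2646, 2835]
r8 m[φ3→snow] = [72, 63, 72, 81]
r8 m[φ3→wet] = [108864, 129654, 148176, 111132]
r8 m[φ4→fog] = [6, 6, 9, 7]
r8 m[φ5→wet] = [9, 9, 9, 7]
r8 m[φ6→snow] = [3, 3, 7, 1]
r8 m[fog→φ0] = [81648, 93312, 127008, 148176]
r8 m[fog→φ1] = [18144, 81648, 163296, 190512]
r8 m[fog→φ2] = [108, 336, 567, 441]
r8 m[fog→φ4] = [27216, 108864, 127008, 190512]
r8 m[snow→φ2] = [216, 189, 504, 81]
r8 m[snow→φ3] = [13608, 6615, 18522, 2835]
r8 m[snow→φ6] = [326592, 138915, 190512, 229635]
r8 m[cld→φ1] = [1, 1, 1, 1]
r8 m[sprk→φ0] = [1, 1, 1, 1]
r8 m[wet→φ3] = [9, 9, 9, 7]
r8 m[wet→φ5] = [108864, 129654, 148176, 111132]
fixed point reached at round 8
b[cld] = ⊗ incoming = [381024, 1143072, 1333584, 762048]

b[cld] = [381024, 1143072, 1333584, 762048]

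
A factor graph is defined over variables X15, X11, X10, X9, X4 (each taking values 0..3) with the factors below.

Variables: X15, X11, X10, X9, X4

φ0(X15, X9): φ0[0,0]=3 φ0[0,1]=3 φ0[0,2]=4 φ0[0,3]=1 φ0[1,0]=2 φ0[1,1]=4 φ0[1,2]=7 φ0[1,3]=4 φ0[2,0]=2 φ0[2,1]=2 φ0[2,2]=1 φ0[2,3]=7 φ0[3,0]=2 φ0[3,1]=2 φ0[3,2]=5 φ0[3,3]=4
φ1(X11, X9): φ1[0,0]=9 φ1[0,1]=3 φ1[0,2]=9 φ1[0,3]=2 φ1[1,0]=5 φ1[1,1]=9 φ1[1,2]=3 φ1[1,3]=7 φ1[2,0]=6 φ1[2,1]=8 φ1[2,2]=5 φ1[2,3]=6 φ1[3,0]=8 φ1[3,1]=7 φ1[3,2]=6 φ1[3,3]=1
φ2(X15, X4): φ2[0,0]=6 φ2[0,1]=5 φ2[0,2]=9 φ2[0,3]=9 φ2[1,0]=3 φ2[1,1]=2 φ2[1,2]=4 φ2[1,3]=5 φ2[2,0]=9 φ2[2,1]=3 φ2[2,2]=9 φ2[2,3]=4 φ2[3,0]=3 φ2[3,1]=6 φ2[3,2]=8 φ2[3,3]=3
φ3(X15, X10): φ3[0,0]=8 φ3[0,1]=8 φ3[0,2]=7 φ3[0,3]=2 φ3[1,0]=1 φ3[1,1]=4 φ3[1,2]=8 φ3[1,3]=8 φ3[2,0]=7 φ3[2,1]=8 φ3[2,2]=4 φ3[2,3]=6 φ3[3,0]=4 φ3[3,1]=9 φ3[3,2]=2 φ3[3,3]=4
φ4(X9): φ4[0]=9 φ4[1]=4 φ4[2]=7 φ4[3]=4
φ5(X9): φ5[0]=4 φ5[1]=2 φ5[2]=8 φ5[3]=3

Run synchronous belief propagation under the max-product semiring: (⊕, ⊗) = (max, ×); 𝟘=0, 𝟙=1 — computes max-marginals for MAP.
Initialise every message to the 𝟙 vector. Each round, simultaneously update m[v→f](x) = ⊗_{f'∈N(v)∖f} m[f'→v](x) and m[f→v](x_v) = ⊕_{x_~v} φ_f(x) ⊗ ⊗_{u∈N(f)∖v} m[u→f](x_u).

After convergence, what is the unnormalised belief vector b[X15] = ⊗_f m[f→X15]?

init: all messages = 𝟙 over 4 values
r1 m[φ0→X15] = [4, 7, 7, 5]
r1 m[φ0→X9] = [3, 4, 7, 7]
r1 m[φ1→X11] = [9, 9, 8, 8]
r1 m[φ1→X9] = [9, 9, 9, 7]
r1 m[φ2→X15] = [9, 5, 9, 8]
r1 m[φ2→X4] = [9, 6, 9, 9]
r1 m[φ3→X15] = [8, 8, 8, 9]
r1 m[φ3→X10] = [8, 9, 8, 8]
r1 m[φ4→X9] = [9, 4, 7, 4]
r1 m[φ5→X9] = [4, 2, 8, 3]
r1 m[X15→φ0] = [1, 1, 1, 1]
r1 m[X15→φ2] = [1, 1, 1, 1]
r1 m[X15→φ3] = [1, 1, 1, 1]
r1 m[X11→φ1] = [1, 1, 1, 1]
r1 m[X10→φ3] = [1, 1, 1, 1]
r1 m[X9→φ0] = [1, 1, 1, 1]
r1 m[X9→φ1] = [1, 1, 1, 1]
r1 m[X9→φ4] = [1, 1, 1, 1]
r1 m[X9→φ5] = [1, 1, 1, 1]
r1 m[X4→φ2] = [1, 1, 1, 1]
r2 m[φ0→X15] = [4, 7, 7, 5]
r2 m[φ0→X9] = [3, 4, 7, 7]
r2 m[φ1→X11] = [9, 9, 8, 8]
r2 m[φ1→X9] = [9, 9, 9, 7]
r2 m[φ2→X15] = [9, 5, 9, 8]
r2 m[φ2→X4] = [9, 6, 9, 9]
r2 m[φ3→X15] = [8, 8, 8, 9]
r2 m[φ3→X10] = [8, 9, 8, 8]
r2 m[φ4→X9] = [9, 4, 7, 4]
r2 m[φ5→X9] = [4, 2, 8, 3]
r2 m[X15→φ0] = [72, 40, 72, 72]
r2 m[X15→φ2] = [32, 56, 56, 45]
r2 m[X15→φ3] = [36, 35, 63, 40]
r2 m[X11→φ1] = [1, 1, 1, 1]
r2 m[X10→φ3] = [1, 1, 1, 1]
r2 m[X9→φ0] = [324, 72, 504, 84]
r2 m[X9→φ1] = [108, 32, 392, 84]
r2 m[X9→φ4] = [108, 72, 504, 147]
r2 m[X9→φ5] = [243, 144, 441, 196]
r2 m[X4→φ2] = [1, 1, 1, 1]
r3 m[φ0→X15] = [2016, 3528, 648, 2520]
r3 m[φ0→X9] = [216, 216, 360, 504]
r3 m[φ1→X11] = [3528, 1176, 1960, 2352]
r3 m[φ1→X9] = [9, 9, 9, 7]
r3 m[φ2→X15] = [9, 5, 9, 8]
r3 m[φ2→X4] = [504, 270, 504, 288]
r3 m[φ3→X15] = [8, 8, 8, 9]
r3 m[φ3→X10] = [441, 504, 280, 378]
r3 m[φ4→X9] = [9, 4, 7, 4]
r3 m[φ5→X9] = [4, 2, 8, 3]
r3 m[X15→φ0] = [72, 40, 72, 72]
r3 m[X15→φ2] = [32, 56, 56, 45]
r3 m[X15→φ3] = [36, 35, 63, 40]
r3 m[X11→φ1] = [1, 1, 1, 1]
r3 m[X10→φ3] = [1, 1, 1, 1]
r3 m[X9→φ0] = [324, 72, 504, 84]
r3 m[X9→φ1] = [108, 32, 392, 84]
r3 m[X9→φ4] = [108, 72, 504, 147]
r3 m[X9→φ5] = [243, 144, 441, 196]
r3 m[X4→φ2] = [1, 1, 1, 1]
r4 m[φ0→X15] = [2016, 3528, 648, 2520]
r4 m[φ0→X9] = [216, 216, 360, 504]
r4 m[φ1→X11] = [3528, 1176, 1960, 2352]
r4 m[φ1→X9] = [9, 9, 9, 7]
r4 m[φ2→X15] = [9, 5, 9, 8]
r4 m[φ2→X4] = [504, 270, 504, 288]
r4 m[φ3→X15] = [8, 8, 8, 9]
r4 m[φ3→X10] = [441, 504, 280, 378]
r4 m[φ4→X9] = [9, 4, 7, 4]
r4 m[φ5→X9] = [4, 2, 8, 3]
r4 m[X15→φ0] = [72, 40, 72, 72]
r4 m[X15→φ2] = [16128, 28224, 5184, 22680]
r4 m[X15→φ3] = [18144, 17640, 5832, 20160]
r4 m[X11→φ1] = [1, 1, 1, 1]
r4 m[X10→φ3] = [1, 1, 1, 1]
r4 m[X9→φ0] = [324, 72, 504, 84]
r4 m[X9→φ1] = [7776, 1728, 20160, 6048]
r4 m[X9→φ4] = [7776, 3888, 25920, 10584]
r4 m[X9→φ5] = [17496, 7776, 22680, 14112]
r4 m[X4→φ2] = [1, 1, 1, 1]
r5 m[φ0→X15] = [2016, 3528, 648, 2520]
r5 m[φ0→X9] = [216, 216, 360, 504]
r5 m[φ1→X11] = [181440, 60480, 100800, 120960]
r5 m[φ1→X9] = [9, 9, 9, 7]
r5 m[φ2→X15] = [9, 5, 9, 8]
r5 m[φ2→X4] = [96768, 136080, 181440, 145152]
r5 m[φ3→X15] = [8, 8, 8, 9]
r5 m[φ3→X10] = [145152, 181440, 141120, 141120]
r5 m[φ4→X9] = [9, 4, 7, 4]
r5 m[φ5→X9] = [4, 2, 8, 3]
r5 m[X15→φ0] = [72, 40, 72, 72]
r5 m[X15→φ2] = [16128, 28224, 5184, 22680]
r5 m[X15→φ3] = [18144, 17640, 5832, 20160]
r5 m[X11→φ1] = [1, 1, 1, 1]
r5 m[X10→φ3] = [1, 1, 1, 1]
r5 m[X9→φ0] = [324, 72, 504, 84]
r5 m[X9→φ1] = [7776, 1728, 20160, 6048]
r5 m[X9→φ4] = [7776, 3888, 25920, 10584]
r5 m[X9→φ5] = [17496, 7776, 22680, 14112]
r5 m[X4→φ2] = [1, 1, 1, 1]
r6 m[φ0→X15] = [2016, 3528, 648, 2520]
r6 m[φ0→X9] = [216, 216, 360, 504]
r6 m[φ1→X11] = [181440, 60480, 100800, 120960]
r6 m[φ1→X9] = [9, 9, 9, 7]
r6 m[φ2→X15] = [9, 5, 9, 8]
r6 m[φ2→X4] = [96768, 136080, 181440, 145152]
r6 m[φ3→X15] = [8, 8, 8, 9]
r6 m[φ3→X10] = [145152, 181440, 141120, 141120]
r6 m[φ4→X9] = [9, 4, 7, 4]
r6 m[φ5→X9] = [4, 2, 8, 3]
r6 m[X15→φ0] = [72, 40, 72, 72]
r6 m[X15→φ2] = [16128, 28224, 5184, 22680]
r6 m[X15→φ3] = [18144, 17640, 5832, 20160]
r6 m[X11→φ1] = [1, 1, 1, 1]
r6 m[X10→φ3] = [1, 1, 1, 1]
r6 m[X9→φ0] = [324, 72, 504, 84]
r6 m[X9→φ1] = [7776, 1728, 20160, 6048]
r6 m[X9→φ4] = [7776, 3888, 25920, 10584]
r6 m[X9→φ5] = [17496, 7776, 22680, 14112]
r6 m[X4→φ2] = [1, 1, 1, 1]
fixed point reached at round 6
b[X15] = ⊗ incoming = [145152, 141120, 46656, 181440]

b[X15] = [145152, 141120, 46656, 181440]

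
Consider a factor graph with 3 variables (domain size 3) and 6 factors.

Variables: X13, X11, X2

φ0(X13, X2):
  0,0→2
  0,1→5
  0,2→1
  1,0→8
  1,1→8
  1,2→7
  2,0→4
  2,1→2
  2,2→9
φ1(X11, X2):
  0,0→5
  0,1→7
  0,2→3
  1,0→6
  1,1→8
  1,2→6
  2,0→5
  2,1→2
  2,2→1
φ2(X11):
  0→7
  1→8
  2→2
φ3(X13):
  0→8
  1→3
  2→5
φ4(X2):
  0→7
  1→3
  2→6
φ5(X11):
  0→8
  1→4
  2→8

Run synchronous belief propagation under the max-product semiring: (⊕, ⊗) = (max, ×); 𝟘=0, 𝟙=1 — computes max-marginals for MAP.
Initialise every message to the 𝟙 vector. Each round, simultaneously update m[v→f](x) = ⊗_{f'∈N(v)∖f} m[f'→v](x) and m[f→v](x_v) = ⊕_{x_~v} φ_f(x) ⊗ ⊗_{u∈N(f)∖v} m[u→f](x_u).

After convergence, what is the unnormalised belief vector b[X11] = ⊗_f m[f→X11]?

b[X11] = [47040, 51840, 13440]

init: all messages = 𝟙 over 3 values
r1 m[φ0→X13] = [5, 8, 9]
r1 m[φ0→X2] = [8, 8, 9]
r1 m[φ1→X11] = [7, 8, 5]
r1 m[φ1→X2] = [6, 8, 6]
r1 m[φ2→X11] = [7, 8, 2]
r1 m[φ3→X13] = [8, 3, 5]
r1 m[φ4→X2] = [7, 3, 6]
r1 m[φ5→X11] = [8, 4, 8]
r1 m[X13→φ0] = [1, 1, 1]
r1 m[X13→φ3] = [1, 1, 1]
r1 m[X11→φ1] = [1, 1, 1]
r1 m[X11→φ2] = [1, 1, 1]
r1 m[X11→φ5] = [1, 1, 1]
r1 m[X2→φ0] = [1, 1, 1]
r1 m[X2→φ1] = [1, 1, 1]
r1 m[X2→φ4] = [1, 1, 1]
r2 m[φ0→X13] = [5, 8, 9]
r2 m[φ0→X2] = [8, 8, 9]
r2 m[φ1→X11] = [7, 8, 5]
r2 m[φ1→X2] = [6, 8, 6]
r2 m[φ2→X11] = [7, 8, 2]
r2 m[φ3→X13] = [8, 3, 5]
r2 m[φ4→X2] = [7, 3, 6]
r2 m[φ5→X11] = [8, 4, 8]
r2 m[X13→φ0] = [8, 3, 5]
r2 m[X13→φ3] = [5, 8, 9]
r2 m[X11→φ1] = [56, 32, 16]
r2 m[X11→φ2] = [56, 32, 40]
r2 m[X11→φ5] = [49, 64, 10]
r2 m[X2→φ0] = [42, 24, 36]
r2 m[X2→φ1] = [56, 24, 54]
r2 m[X2→φ4] = [48, 64, 54]
r3 m[φ0→X13] = [120, 336, 324]
r3 m[φ0→X2] = [24, 40, 45]
r3 m[φ1→X11] = [280, 336, 280]
r3 m[φ1→X2] = [280, 392, 192]
r3 m[φ2→X11] = [7, 8, 2]
r3 m[φ3→X13] = [8, 3, 5]
r3 m[φ4→X2] = [7, 3, 6]
r3 m[φ5→X11] = [8, 4, 8]
r3 m[X13→φ0] = [8, 3, 5]
r3 m[X13→φ3] = [5, 8, 9]
r3 m[X11→φ1] = [56, 32, 16]
r3 m[X11→φ2] = [56, 32, 40]
r3 m[X11→φ5] = [49, 64, 10]
r3 m[X2→φ0] = [42, 24, 36]
r3 m[X2→φ1] = [56, 24, 54]
r3 m[X2→φ4] = [48, 64, 54]
r4 m[φ0→X13] = [120, 336, 324]
r4 m[φ0→X2] = [24, 40, 45]
r4 m[φ1→X11] = [280, 336, 280]
r4 m[φ1→X2] = [280, 392, 192]
r4 m[φ2→X11] = [7, 8, 2]
r4 m[φ3→X13] = [8, 3, 5]
r4 m[φ4→X2] = [7, 3, 6]
r4 m[φ5→X11] = [8, 4, 8]
r4 m[X13→φ0] = [8, 3, 5]
r4 m[X13→φ3] = [120, 336, 324]
r4 m[X11→φ1] = [56, 32, 16]
r4 m[X11→φ2] = [2240, 1344, 2240]
r4 m[X11→φ5] = [1960, 2688, 560]
r4 m[X2→φ0] = [1960, 1176, 1152]
r4 m[X2→φ1] = [168, 120, 270]
r4 m[X2→φ4] = [6720, 15680, 8640]
r5 m[φ0→X13] = [5880, 15680, 10368]
r5 m[φ0→X2] = [24, 40, 45]
r5 m[φ1→X11] = [840, 1620, 840]
r5 m[φ1→X2] = [280, 392, 192]
r5 m[φ2→X11] = [7, 8, 2]
r5 m[φ3→X13] = [8, 3, 5]
r5 m[φ4→X2] = [7, 3, 6]
r5 m[φ5→X11] = [8, 4, 8]
r5 m[X13→φ0] = [8, 3, 5]
r5 m[X13→φ3] = [120, 336, 324]
r5 m[X11→φ1] = [56, 32, 16]
r5 m[X11→φ2] = [2240, 1344, 2240]
r5 m[X11→φ5] = [1960, 2688, 560]
r5 m[X2→φ0] = [1960, 1176, 1152]
r5 m[X2→φ1] = [168, 120, 270]
r5 m[X2→φ4] = [6720, 15680, 8640]
r6 m[φ0→X13] = [5880, 15680, 10368]
r6 m[φ0→X2] = [24, 40, 45]
r6 m[φ1→X11] = [840, 1620, 840]
r6 m[φ1→X2] = [280, 392, 192]
r6 m[φ2→X11] = [7, 8, 2]
r6 m[φ3→X13] = [8, 3, 5]
r6 m[φ4→X2] = [7, 3, 6]
r6 m[φ5→X11] = [8, 4, 8]
r6 m[X13→φ0] = [8, 3, 5]
r6 m[X13→φ3] = [5880, 15680, 10368]
r6 m[X11→φ1] = [56, 32, 16]
r6 m[X11→φ2] = [6720, 6480, 6720]
r6 m[X11→φ5] = [5880, 12960, 1680]
r6 m[X2→φ0] = [1960, 1176, 1152]
r6 m[X2→φ1] = [168, 120, 270]
r6 m[X2→φ4] = [6720, 15680, 8640]
r7 m[φ0→X13] = [5880, 15680, 10368]
r7 m[φ0→X2] = [24, 40, 45]
r7 m[φ1→X11] = [840, 1620, 840]
r7 m[φ1→X2] = [280, 392, 192]
r7 m[φ2→X11] = [7, 8, 2]
r7 m[φ3→X13] = [8, 3, 5]
r7 m[φ4→X2] = [7, 3, 6]
r7 m[φ5→X11] = [8, 4, 8]
r7 m[X13→φ0] = [8, 3, 5]
r7 m[X13→φ3] = [5880, 15680, 10368]
r7 m[X11→φ1] = [56, 32, 16]
r7 m[X11→φ2] = [6720, 6480, 6720]
r7 m[X11→φ5] = [5880, 12960, 1680]
r7 m[X2→φ0] = [1960, 1176, 1152]
r7 m[X2→φ1] = [168, 120, 270]
r7 m[X2→φ4] = [6720, 15680, 8640]
fixed point reached at round 7
b[X11] = ⊗ incoming = [47040, 51840, 13440]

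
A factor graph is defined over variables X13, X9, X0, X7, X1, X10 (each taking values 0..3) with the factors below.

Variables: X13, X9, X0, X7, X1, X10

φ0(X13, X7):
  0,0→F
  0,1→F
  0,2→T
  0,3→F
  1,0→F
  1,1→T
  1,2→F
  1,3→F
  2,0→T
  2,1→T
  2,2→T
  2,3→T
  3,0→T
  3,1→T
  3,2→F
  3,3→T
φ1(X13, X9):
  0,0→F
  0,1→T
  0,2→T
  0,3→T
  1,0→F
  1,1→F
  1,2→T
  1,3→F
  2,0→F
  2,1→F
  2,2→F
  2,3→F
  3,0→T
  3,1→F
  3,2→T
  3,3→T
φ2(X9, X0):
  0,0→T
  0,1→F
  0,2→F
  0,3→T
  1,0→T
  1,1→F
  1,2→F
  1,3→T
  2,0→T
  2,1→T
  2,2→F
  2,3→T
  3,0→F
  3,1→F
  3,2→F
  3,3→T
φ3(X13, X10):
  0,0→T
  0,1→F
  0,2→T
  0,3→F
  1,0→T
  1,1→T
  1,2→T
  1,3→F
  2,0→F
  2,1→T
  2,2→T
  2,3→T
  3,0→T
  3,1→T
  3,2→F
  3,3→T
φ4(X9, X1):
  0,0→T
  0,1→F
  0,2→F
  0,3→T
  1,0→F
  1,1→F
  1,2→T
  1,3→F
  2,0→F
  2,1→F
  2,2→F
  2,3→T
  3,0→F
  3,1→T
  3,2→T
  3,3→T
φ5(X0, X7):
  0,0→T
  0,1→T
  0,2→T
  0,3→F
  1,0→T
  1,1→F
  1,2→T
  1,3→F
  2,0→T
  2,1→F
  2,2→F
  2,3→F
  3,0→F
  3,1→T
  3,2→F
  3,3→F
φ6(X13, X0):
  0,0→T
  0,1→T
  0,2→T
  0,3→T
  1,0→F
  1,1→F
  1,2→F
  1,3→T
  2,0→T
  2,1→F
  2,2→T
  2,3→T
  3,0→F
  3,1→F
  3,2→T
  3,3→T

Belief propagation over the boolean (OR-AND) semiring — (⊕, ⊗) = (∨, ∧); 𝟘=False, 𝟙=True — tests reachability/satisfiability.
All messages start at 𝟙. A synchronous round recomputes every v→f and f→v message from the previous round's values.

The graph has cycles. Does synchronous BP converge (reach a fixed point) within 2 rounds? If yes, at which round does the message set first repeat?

NOT CONVERGED within 2 rounds

init: all messages = 𝟙 over 4 values
r1 m[φ0→X13] = [T, T, T, T]
r1 m[φ0→X7] = [T, T, T, T]
r1 m[φ1→X13] = [T, T, F, T]
r1 m[φ1→X9] = [T, T, T, T]
r1 m[φ2→X9] = [T, T, T, T]
r1 m[φ2→X0] = [T, T, F, T]
r1 m[φ3→X13] = [T, T, T, T]
r1 m[φ3→X10] = [T, T, T, T]
r1 m[φ4→X9] = [T, T, T, T]
r1 m[φ4→X1] = [T, T, T, T]
r1 m[φ5→X0] = [T, T, T, T]
r1 m[φ5→X7] = [T, T, T, F]
r1 m[φ6→X13] = [T, T, T, T]
r1 m[φ6→X0] = [T, T, T, T]
r1 m[X13→φ0] = [T, T, T, T]
r1 m[X13→φ1] = [T, T, T, T]
r1 m[X13→φ3] = [T, T, T, T]
r1 m[X13→φ6] = [T, T, T, T]
r1 m[X9→φ1] = [T, T, T, T]
r1 m[X9→φ2] = [T, T, T, T]
r1 m[X9→φ4] = [T, T, T, T]
r1 m[X0→φ2] = [T, T, T, T]
r1 m[X0→φ5] = [T, T, T, T]
r1 m[X0→φ6] = [T, T, T, T]
r1 m[X7→φ0] = [T, T, T, T]
r1 m[X7→φ5] = [T, T, T, T]
r1 m[X1→φ4] = [T, T, T, T]
r1 m[X10→φ3] = [T, T, T, T]
r2 m[φ0→X13] = [T, T, T, T]
r2 m[φ0→X7] = [T, T, T, T]
r2 m[φ1→X13] = [T, T, F, T]
r2 m[φ1→X9] = [T, T, T, T]
r2 m[φ2→X9] = [T, T, T, T]
r2 m[φ2→X0] = [T, T, F, T]
r2 m[φ3→X13] = [T, T, T, T]
r2 m[φ3→X10] = [T, T, T, T]
r2 m[φ4→X9] = [T, T, T, T]
r2 m[φ4→X1] = [T, T, T, T]
r2 m[φ5→X0] = [T, T, T, T]
r2 m[φ5→X7] = [T, T, T, F]
r2 m[φ6→X13] = [T, T, T, T]
r2 m[φ6→X0] = [T, T, T, T]
r2 m[X13→φ0] = [T, T, F, T]
r2 m[X13→φ1] = [T, T, T, T]
r2 m[X13→φ3] = [T, T, F, T]
r2 m[X13→φ6] = [T, T, F, T]
r2 m[X9→φ1] = [T, T, T, T]
r2 m[X9→φ2] = [T, T, T, T]
r2 m[X9→φ4] = [T, T, T, T]
r2 m[X0→φ2] = [T, T, T, T]
r2 m[X0→φ5] = [T, T, F, T]
r2 m[X0→φ6] = [T, T, F, T]
r2 m[X7→φ0] = [T, T, T, F]
r2 m[X7→φ5] = [T, T, T, T]
r2 m[X1→φ4] = [T, T, T, T]
r2 m[X10→φ3] = [T, T, T, T]
no fixed point within 2 rounds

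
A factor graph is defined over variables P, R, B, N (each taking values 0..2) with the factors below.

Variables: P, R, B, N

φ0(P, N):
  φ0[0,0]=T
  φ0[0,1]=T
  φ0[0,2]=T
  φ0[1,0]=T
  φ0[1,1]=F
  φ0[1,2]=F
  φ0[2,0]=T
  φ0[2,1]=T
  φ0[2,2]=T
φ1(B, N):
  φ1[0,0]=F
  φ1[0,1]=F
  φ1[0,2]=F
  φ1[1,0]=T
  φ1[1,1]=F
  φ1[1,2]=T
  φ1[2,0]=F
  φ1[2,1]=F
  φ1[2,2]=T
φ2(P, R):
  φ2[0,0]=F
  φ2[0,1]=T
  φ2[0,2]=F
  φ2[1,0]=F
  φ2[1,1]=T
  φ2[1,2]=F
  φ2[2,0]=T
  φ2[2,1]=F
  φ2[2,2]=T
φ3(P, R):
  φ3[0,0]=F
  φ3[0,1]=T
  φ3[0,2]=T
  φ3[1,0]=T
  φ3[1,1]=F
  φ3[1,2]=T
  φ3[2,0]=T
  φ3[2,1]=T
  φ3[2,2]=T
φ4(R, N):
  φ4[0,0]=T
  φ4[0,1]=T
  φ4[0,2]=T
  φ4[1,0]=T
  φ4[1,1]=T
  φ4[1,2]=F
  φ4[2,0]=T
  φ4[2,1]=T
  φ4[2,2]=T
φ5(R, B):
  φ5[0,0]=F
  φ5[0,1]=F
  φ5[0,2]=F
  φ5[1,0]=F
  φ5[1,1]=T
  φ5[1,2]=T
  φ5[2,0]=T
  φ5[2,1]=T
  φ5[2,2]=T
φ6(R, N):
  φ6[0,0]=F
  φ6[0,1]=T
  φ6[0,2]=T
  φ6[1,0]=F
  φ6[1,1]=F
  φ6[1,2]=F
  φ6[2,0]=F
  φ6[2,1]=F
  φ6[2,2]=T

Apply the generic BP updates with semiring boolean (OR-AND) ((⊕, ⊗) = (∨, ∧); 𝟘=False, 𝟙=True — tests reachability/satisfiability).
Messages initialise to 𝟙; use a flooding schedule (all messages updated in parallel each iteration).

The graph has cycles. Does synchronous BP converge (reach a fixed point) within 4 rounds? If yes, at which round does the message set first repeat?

init: all messages = 𝟙 over 3 values
r1 m[φ0→P] = [T, T, T]
r1 m[φ0→N] = [T, T, T]
r1 m[φ1→B] = [F, T, T]
r1 m[φ1→N] = [T, F, T]
r1 m[φ2→P] = [T, T, T]
r1 m[φ2→R] = [T, T, T]
r1 m[φ3→P] = [T, T, T]
r1 m[φ3→R] = [T, T, T]
r1 m[φ4→R] = [T, T, T]
r1 m[φ4→N] = [T, T, T]
r1 m[φ5→R] = [F, T, T]
r1 m[φ5→B] = [T, T, T]
r1 m[φ6→R] = [T, F, T]
r1 m[φ6→N] = [F, T, T]
r1 m[P→φ0] = [T, T, T]
r1 m[P→φ2] = [T, T, T]
r1 m[P→φ3] = [T, T, T]
r1 m[R→φ2] = [T, T, T]
r1 m[R→φ3] = [T, T, T]
r1 m[R→φ4] = [T, T, T]
r1 m[R→φ5] = [T, T, T]
r1 m[R→φ6] = [T, T, T]
r1 m[B→φ1] = [T, T, T]
r1 m[B→φ5] = [T, T, T]
r1 m[N→φ0] = [T, T, T]
r1 m[N→φ1] = [T, T, T]
r1 m[N→φ4] = [T, T, T]
r1 m[N→φ6] = [T, T, T]
r2 m[φ0→P] = [T, T, T]
r2 m[φ0→N] = [T, T, T]
r2 m[φ1→B] = [F, T, T]
r2 m[φ1→N] = [T, F, T]
r2 m[φ2→P] = [T, T, T]
r2 m[φ2→R] = [T, T, T]
r2 m[φ3→P] = [T, T, T]
r2 m[φ3→R] = [T, T, T]
r2 m[φ4→R] = [T, T, T]
r2 m[φ4→N] = [T, T, T]
r2 m[φ5→R] = [F, T, T]
r2 m[φ5→B] = [T, T, T]
r2 m[φ6→R] = [T, F, T]
r2 m[φ6→N] = [F, T, T]
r2 m[P→φ0] = [T, T, T]
r2 m[P→φ2] = [T, T, T]
r2 m[P→φ3] = [T, T, T]
r2 m[R→φ2] = [F, F, T]
r2 m[R→φ3] = [F, F, T]
r2 m[R→φ4] = [F, F, T]
r2 m[R→φ5] = [T, F, T]
r2 m[R→φ6] = [F, T, T]
r2 m[B→φ1] = [T, T, T]
r2 m[B→φ5] = [F, T, T]
r2 m[N→φ0] = [F, F, T]
r2 m[N→φ1] = [F, T, T]
r2 m[N→φ4] = [F, F, T]
r2 m[N→φ6] = [T, F, T]
r3 m[φ0→P] = [T, F, T]
r3 m[φ0→N] = [T, T, T]
r3 m[φ1→B] = [F, T, T]
r3 m[φ1→N] = [T, F, T]
r3 m[φ2→P] = [F, F, T]
r3 m[φ2→R] = [T, T, T]
r3 m[φ3→P] = [T, T, T]
r3 m[φ3→R] = [T, T, T]
r3 m[φ4→R] = [T, F, T]
r3 m[φ4→N] = [T, T, T]
r3 m[φ5→R] = [F, T, T]
r3 m[φ5→B] = [T, T, T]
r3 m[φ6→R] = [T, F, T]
r3 m[φ6→N] = [F, F, T]
r3 m[P→φ0] = [T, T, T]
r3 m[P→φ2] = [T, T, T]
r3 m[P→φ3] = [T, T, T]
r3 m[R→φ2] = [F, F, T]
r3 m[R→φ3] = [F, F, T]
r3 m[R→φ4] = [F, F, T]
r3 m[R→φ5] = [T, F, T]
r3 m[R→φ6] = [F, T, T]
r3 m[B→φ1] = [T, T, T]
r3 m[B→φ5] = [F, T, T]
r3 m[N→φ0] = [F, F, T]
r3 m[N→φ1] = [F, T, T]
r3 m[N→φ4] = [F, F, T]
r3 m[N→φ6] = [T, F, T]
r4 m[φ0→P] = [T, F, T]
r4 m[φ0→N] = [T, T, T]
r4 m[φ1→B] = [F, T, T]
r4 m[φ1→N] = [T, F, T]
r4 m[φ2→P] = [F, F, T]
r4 m[φ2→R] = [T, T, T]
r4 m[φ3→P] = [T, T, T]
r4 m[φ3→R] = [T, T, T]
r4 m[φ4→R] = [T, F, T]
r4 m[φ4→N] = [T, T, T]
r4 m[φ5→R] = [F, T, T]
r4 m[φ5→B] = [T, T, T]
r4 m[φ6→R] = [T, F, T]
r4 m[φ6→N] = [F, F, T]
r4 m[P→φ0] = [F, F, T]
r4 m[P→φ2] = [T, F, T]
r4 m[P→φ3] = [F, F, T]
r4 m[R→φ2] = [F, F, T]
r4 m[R→φ3] = [F, F, T]
r4 m[R→φ4] = [F, F, T]
r4 m[R→φ5] = [T, F, T]
r4 m[R→φ6] = [F, F, T]
r4 m[B→φ1] = [T, T, T]
r4 m[B→φ5] = [F, T, T]
r4 m[N→φ0] = [F, F, T]
r4 m[N→φ1] = [F, F, T]
r4 m[N→φ4] = [F, F, T]
r4 m[N→φ6] = [T, F, T]
no fixed point within 4 rounds

NOT CONVERGED within 4 rounds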